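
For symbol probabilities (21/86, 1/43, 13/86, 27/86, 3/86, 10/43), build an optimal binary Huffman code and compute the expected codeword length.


Huffman construction (repeatedly merge the two least-probable nodes; each merge adds 1 bit to every symbol beneath it): 1/43 + 3/86 = 5/86; 5/86 + 13/86 = 9/43; 9/43 + 10/43 = 19/43; 21/86 + 27/86 = 24/43; 19/43 + 24/43 = 1. Resulting codeword lengths (in the order the probabilities were given): (2, 4, 3, 2, 4, 2). L_avg = sum(p_i * l_i) = 21/86*2 + 1/43*4 + 13/86*3 + 27/86*2 + 3/86*4 + 10/43*2 = 195/86 = 2.2674

2.2674 bits


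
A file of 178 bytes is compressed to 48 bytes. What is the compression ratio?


Ratio = original / compressed = 178 / 48 = 3.7083

3.7083


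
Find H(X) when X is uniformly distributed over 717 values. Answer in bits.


H = log2(n) = log2(717) = 9.4858

9.4858 bits


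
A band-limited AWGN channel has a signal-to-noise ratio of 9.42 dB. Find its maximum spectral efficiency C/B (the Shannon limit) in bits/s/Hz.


SNR_linear = 10^(9.42/10) = 8.7498; C/B = log2(1 + SNR_linear) = log2(1 + 8.7498) = 3.2854

3.2854 bits/s/Hz


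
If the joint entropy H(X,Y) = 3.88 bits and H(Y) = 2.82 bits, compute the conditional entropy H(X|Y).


H(X|Y) = H(X,Y) - H(Y) = 3.88 - 2.82 = 1.06

1.06 bits


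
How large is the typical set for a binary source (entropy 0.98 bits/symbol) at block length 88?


log2|A_typical| = nH = 88 * 0.98 = 86.24, so |A_typical| ~ 2^86.24 = 9.137e+25

9.137e+25


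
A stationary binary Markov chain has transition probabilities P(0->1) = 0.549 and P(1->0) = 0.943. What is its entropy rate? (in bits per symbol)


Stationary distribution: pi_0 = p10/(p01+p10) = 0.632, pi_1 = 0.368. Entropy rate H' = pi_0*H(p01) + pi_1*H(p10) = 0.632*0.9931 + 0.368*0.3154 = 0.7437

0.7437 bits/symbol


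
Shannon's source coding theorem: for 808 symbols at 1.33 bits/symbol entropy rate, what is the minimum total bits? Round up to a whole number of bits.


Minimum bits >= n * H = 808 * 1.33 = 1074.64, rounded up to a whole number of bits = 1075

1075 bits


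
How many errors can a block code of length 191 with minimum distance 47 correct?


Correction capability = floor((d-1)/2) = floor((47-1)/2) = 23

23 errors


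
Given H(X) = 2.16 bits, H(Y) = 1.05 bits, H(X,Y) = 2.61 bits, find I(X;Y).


I(X;Y) = H(X) + H(Y) - H(X,Y) = 2.16 + 1.05 - 2.61 = 0.6

0.6 bits


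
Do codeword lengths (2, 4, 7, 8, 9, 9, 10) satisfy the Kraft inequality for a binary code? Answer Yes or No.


Kraft sum = sum(2^(-l_i)) = 0.3291, need <= 1. Result: satisfied (a binary prefix-free code with these lengths exists)

Yes


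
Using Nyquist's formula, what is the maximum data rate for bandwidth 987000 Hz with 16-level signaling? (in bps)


Rate = 2 * B * log2(M) = 2 * 987000 * 4.0 = 7896000.0

7896000.0 bps


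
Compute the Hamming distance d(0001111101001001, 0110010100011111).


Count differing positions: . ^ ^ ^ ^ . ^ . . ^ . ^ . ^ ^ . = 9 differences

9


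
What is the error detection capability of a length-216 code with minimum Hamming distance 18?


Detection capability = d_min - 1 = 18 - 1 = 17

17 errors


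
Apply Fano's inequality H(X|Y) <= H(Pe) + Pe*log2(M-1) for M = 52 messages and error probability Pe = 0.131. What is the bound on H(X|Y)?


H(Pe) = -Pe*log2(Pe) - (1-Pe)*log2(1-Pe) = -0.131*log2(0.131) - 0.869*log2(0.869) = 0.384139 + 0.176035 = 0.5602. Pe*log2(M-1) = 0.131*log2(51) = 0.743088. Bound = H(Pe) + Pe*log2(M-1) = 0.384139 + 0.176035 + 0.743088 = 1.3033

1.3033 bits


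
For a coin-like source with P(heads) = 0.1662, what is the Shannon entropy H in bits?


H = -p*log2(p) - (1-p)*log2(1-p). -0.1662*log2(0.1662) = 0.430293; -0.8338*log2(0.8338) = 0.218645. H = 0.430293 + 0.218645 = 0.6489

0.6489 bits


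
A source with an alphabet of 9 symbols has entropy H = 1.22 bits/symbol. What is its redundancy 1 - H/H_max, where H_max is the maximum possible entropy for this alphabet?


H_max = log2(K) = log2(9) = 3.1699 bits/symbol. Redundancy = 1 - H/H_max = 1 - 1.22/3.1699 = 1 - 0.3849 = 0.6151

0.6151


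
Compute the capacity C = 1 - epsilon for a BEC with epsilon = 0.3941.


C = 1 - epsilon = 1 - 0.3941 = 0.6059

0.6059 bits


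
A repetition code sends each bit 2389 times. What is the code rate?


Rate = k/n = 1/2389

1/2389


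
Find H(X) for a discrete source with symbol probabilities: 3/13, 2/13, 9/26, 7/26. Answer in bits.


H = -sum(p_i * log2(p_i)). Terms: -(3/13)*log2(3/13) = 0.488187; -(2/13)*log2(2/13) = 0.415452; -(9/26)*log2(9/26) = 0.529794; -(7/26)*log2(7/26) = 0.509677. H = 0.488187 + 0.415452 + 0.529794 + 0.509677 = 1.9431

1.9431 bits


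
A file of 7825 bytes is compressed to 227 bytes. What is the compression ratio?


Ratio = original / compressed = 7825 / 227 = 34.4714

34.4714


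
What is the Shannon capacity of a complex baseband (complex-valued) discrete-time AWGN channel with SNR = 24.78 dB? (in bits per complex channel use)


SNR_linear = 10^(24.78/10) = 300.6076; C = log2(1 + SNR_linear) = log2(1 + 300.6076) = 8.2365

8.2365 bits/channel use


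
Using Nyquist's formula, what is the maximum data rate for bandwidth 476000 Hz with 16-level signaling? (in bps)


Rate = 2 * B * log2(M) = 2 * 476000 * 4.0 = 3808000.0

3808000.0 bps


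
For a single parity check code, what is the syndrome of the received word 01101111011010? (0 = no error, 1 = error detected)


Syndrome = XOR of all bits = 0 XOR 1 XOR 1 XOR 0 XOR 1 XOR 1 XOR 1 XOR 1 XOR 0 XOR 1 XOR 1 XOR 0 XOR 1 XOR 0 = 1

1


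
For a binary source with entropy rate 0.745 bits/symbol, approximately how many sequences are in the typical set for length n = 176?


log2|A_typical| = nH = 176 * 0.745 = 131.12, so |A_typical| ~ 2^131.12 = 2.958e+39

2.958e+39


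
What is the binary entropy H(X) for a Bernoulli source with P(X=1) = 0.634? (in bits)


H = -p*log2(p) - (1-p)*log2(1-p). -0.634*log2(0.634) = 0.416820; -0.366*log2(0.366) = 0.530731. H = 0.416820 + 0.530731 = 0.9476

0.9476 bits


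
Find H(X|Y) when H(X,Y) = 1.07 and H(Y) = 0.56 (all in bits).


H(X|Y) = H(X,Y) - H(Y) = 1.07 - 0.56 = 0.51

0.51 bits


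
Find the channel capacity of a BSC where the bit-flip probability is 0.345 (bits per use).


H(p) = -p*log2(p) - (1-p)*log2(1-p) = -0.345*log2(0.345) - 0.655*log2(0.655) = 0.529689 + 0.399834 = 0.9295. C = 1 - H(p) = 1 - 0.9295 = 0.0705

0.0705 bits


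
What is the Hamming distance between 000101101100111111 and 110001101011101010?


Count differing positions: ^ ^ . ^ . . . . . ^ ^ ^ . ^ . ^ . ^ = 9 differences

9


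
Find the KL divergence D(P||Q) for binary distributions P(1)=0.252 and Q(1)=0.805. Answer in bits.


KL = p*log2(p/q) + (1-p)*log2((1-p)/(1-q)) = 0.252*log2(0.252/0.805) + 0.748*log2(0.748/0.195) = 1.0286

1.0286 bits


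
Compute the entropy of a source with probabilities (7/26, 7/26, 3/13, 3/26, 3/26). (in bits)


H = -sum(p_i * log2(p_i)). Terms: -(7/26)*log2(7/26) = 0.509677; -(7/26)*log2(7/26) = 0.509677; -(3/13)*log2(3/13) = 0.488187; -(3/26)*log2(3/26) = 0.359478; -(3/26)*log2(3/26) = 0.359478. H = 0.509677 + 0.509677 + 0.488187 + 0.359478 + 0.359478 = 2.2265

2.2265 bits


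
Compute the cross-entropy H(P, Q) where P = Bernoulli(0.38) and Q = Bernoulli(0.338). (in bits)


H(P,Q) = -p*log2(q) - (1-p)*log2(1-q). -0.38*log2(0.338) = 0.594664; -0.62*log2(0.662) = 0.368960. H(P,Q) = 0.594664 + 0.368960 = 0.9636

0.9636 bits


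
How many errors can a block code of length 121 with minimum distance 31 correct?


Correction capability = floor((d-1)/2) = floor((31-1)/2) = 15

15 errors


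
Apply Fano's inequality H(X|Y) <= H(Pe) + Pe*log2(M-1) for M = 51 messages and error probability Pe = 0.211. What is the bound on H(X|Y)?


H(Pe) = -Pe*log2(Pe) - (1-Pe)*log2(1-Pe) = -0.211*log2(0.211) - 0.789*log2(0.789) = 0.473629 + 0.269761 = 0.7434. Pe*log2(M-1) = 0.211*log2(50) = 1.190854. Bound = H(Pe) + Pe*log2(M-1) = 0.473629 + 0.269761 + 1.190854 = 1.9342

1.9342 bits


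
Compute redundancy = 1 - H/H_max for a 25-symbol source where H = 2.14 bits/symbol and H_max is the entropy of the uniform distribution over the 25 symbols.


H_max = log2(K) = log2(25) = 4.6439 bits/symbol. Redundancy = 1 - H/H_max = 1 - 2.14/4.6439 = 1 - 0.4608 = 0.5392

0.5392


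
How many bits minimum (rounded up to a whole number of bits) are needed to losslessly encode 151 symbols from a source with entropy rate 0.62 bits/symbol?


Minimum bits >= n * H = 151 * 0.62 = 93.62, rounded up to a whole number of bits = 94

94 bits


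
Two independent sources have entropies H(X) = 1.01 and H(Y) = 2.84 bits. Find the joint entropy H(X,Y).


For independent variables, H(X,Y) = H(X) + H(Y) = 1.01 + 2.84 = 3.85

3.85 bits


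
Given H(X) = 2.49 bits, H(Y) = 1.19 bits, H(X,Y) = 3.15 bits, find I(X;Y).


I(X;Y) = H(X) + H(Y) - H(X,Y) = 2.49 + 1.19 - 3.15 = 0.53

0.53 bits


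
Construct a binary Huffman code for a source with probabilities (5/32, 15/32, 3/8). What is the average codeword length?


Huffman construction (repeatedly merge the two least-probable nodes; each merge adds 1 bit to every symbol beneath it): 5/32 + 3/8 = 17/32; 15/32 + 17/32 = 1. Resulting codeword lengths (in the order the probabilities were given): (2, 1, 2). L_avg = sum(p_i * l_i) = 5/32*2 + 15/32*1 + 3/8*2 = 49/32 = 1.5312

1.5312 bits


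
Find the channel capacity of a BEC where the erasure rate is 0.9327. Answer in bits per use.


C = 1 - epsilon = 1 - 0.9327 = 0.0673

0.0673 bits


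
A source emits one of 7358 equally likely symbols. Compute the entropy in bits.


H = log2(n) = log2(7358) = 12.8451

12.8451 bits


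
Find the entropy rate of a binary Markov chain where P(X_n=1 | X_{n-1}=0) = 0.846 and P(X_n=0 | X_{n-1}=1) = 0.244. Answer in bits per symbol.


Stationary distribution: pi_0 = p10/(p01+p10) = 0.2239, pi_1 = 0.7761. Entropy rate H' = pi_0*H(p01) + pi_1*H(p10) = 0.2239*0.6198 + 0.7761*0.8016 = 0.7609

0.7609 bits/symbol


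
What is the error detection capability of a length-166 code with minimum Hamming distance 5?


Detection capability = d_min - 1 = 5 - 1 = 4

4 errors


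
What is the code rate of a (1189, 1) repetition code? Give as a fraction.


Rate = k/n = 1/1189

1/1189


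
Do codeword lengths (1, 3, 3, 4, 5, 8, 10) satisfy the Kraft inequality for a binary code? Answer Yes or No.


Kraft sum = sum(2^(-l_i)) = 0.8486, need <= 1. Result: satisfied (a binary prefix-free code with these lengths exists)

Yes


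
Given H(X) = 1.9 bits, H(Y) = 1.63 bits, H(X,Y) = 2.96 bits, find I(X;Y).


I(X;Y) = H(X) + H(Y) - H(X,Y) = 1.9 + 1.63 - 2.96 = 0.57

0.57 bits


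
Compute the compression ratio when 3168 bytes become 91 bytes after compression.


Ratio = original / compressed = 3168 / 91 = 34.8132

34.8132


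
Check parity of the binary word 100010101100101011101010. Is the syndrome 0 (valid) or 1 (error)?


Syndrome = XOR of all bits = 1 XOR 0 XOR 0 XOR 0 XOR 1 XOR 0 XOR 1 XOR 0 XOR 1 XOR 1 XOR 0 XOR 0 XOR 1 XOR 0 XOR 1 XOR 0 XOR 1 XOR 1 XOR 1 XOR 0 XOR 1 XOR 0 XOR 1 XOR 0 = 0

0


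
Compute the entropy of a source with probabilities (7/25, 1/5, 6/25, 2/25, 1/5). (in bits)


H = -sum(p_i * log2(p_i)). Terms: -(7/25)*log2(7/25) = 0.514220; -(1/5)*log2(1/5) = 0.464386; -(6/25)*log2(6/25) = 0.494134; -(2/25)*log2(2/25) = 0.291508; -(1/5)*log2(1/5) = 0.464386. H = 0.514220 + 0.464386 + 0.494134 + 0.291508 + 0.464386 = 2.2286

2.2286 bits


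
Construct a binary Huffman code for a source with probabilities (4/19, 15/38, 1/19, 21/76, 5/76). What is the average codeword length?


Huffman construction (repeatedly merge the two least-probable nodes; each merge adds 1 bit to every symbol beneath it): 1/19 + 5/76 = 9/76; 9/76 + 4/19 = 25/76; 21/76 + 25/76 = 23/38; 15/38 + 23/38 = 1. Resulting codeword lengths (in the order the probabilities were given): (3, 1, 4, 2, 4). L_avg = sum(p_i * l_i) = 4/19*3 + 15/38*1 + 1/19*4 + 21/76*2 + 5/76*4 = 39/19 = 2.0526

2.0526 bits


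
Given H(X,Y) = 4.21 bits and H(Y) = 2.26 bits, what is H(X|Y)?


H(X|Y) = H(X,Y) - H(Y) = 4.21 - 2.26 = 1.95

1.95 bits


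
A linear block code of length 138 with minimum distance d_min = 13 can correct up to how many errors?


Correction capability = floor((d-1)/2) = floor((13-1)/2) = 6

6 errors


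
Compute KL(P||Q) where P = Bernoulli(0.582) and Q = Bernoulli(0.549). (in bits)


KL = p*log2(p/q) + (1-p)*log2((1-p)/(1-q)) = 0.582*log2(0.582/0.549) + 0.418*log2(0.418/0.451) = 0.0032

0.0032 bits


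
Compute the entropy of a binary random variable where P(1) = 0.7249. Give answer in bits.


H = -p*log2(p) - (1-p)*log2(1-p). -0.7249*log2(0.7249) = 0.336460; -0.2751*log2(0.2751) = 0.512228. H = 0.336460 + 0.512228 = 0.8487

0.8487 bits


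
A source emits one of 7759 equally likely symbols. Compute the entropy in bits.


H = log2(n) = log2(7759) = 12.9217

12.9217 bits


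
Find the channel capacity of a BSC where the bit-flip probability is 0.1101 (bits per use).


H(p) = -p*log2(p) - (1-p)*log2(1-p) = -0.1101*log2(0.1101) - 0.8899*log2(0.8899) = 0.350461 + 0.149757 = 0.5002. C = 1 - H(p) = 1 - 0.5002 = 0.4998

0.4998 bits


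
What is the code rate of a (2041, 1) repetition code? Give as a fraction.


Rate = k/n = 1/2041

1/2041


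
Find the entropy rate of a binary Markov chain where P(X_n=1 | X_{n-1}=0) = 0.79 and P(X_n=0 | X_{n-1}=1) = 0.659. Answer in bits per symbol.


Stationary distribution: pi_0 = p10/(p01+p10) = 0.4548, pi_1 = 0.5452. Entropy rate H' = pi_0*H(p01) + pi_1*H(p10) = 0.4548*0.7415 + 0.5452*0.9258 = 0.842

0.842 bits/symbol


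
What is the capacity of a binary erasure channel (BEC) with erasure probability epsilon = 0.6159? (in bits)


C = 1 - epsilon = 1 - 0.6159 = 0.3841

0.3841 bits


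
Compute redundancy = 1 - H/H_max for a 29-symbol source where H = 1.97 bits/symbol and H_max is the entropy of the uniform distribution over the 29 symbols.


H_max = log2(K) = log2(29) = 4.858 bits/symbol. Redundancy = 1 - H/H_max = 1 - 1.97/4.858 = 1 - 0.4055 = 0.5945

0.5945


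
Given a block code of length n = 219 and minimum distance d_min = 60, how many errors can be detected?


Detection capability = d_min - 1 = 60 - 1 = 59

59 errors


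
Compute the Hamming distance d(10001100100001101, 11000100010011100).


Count differing positions: . ^ . . ^ . . . ^ ^ . . ^ . . . ^ = 6 differences

6


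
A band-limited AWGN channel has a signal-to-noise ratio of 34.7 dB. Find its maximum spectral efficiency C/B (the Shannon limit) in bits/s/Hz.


SNR_linear = 10^(34.7/10) = 2951.2092; C/B = log2(1 + SNR_linear) = log2(1 + 2951.2092) = 11.5276

11.5276 bits/s/Hz


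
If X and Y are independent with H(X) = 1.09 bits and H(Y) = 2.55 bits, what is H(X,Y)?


For independent variables, H(X,Y) = H(X) + H(Y) = 1.09 + 2.55 = 3.64

3.64 bits


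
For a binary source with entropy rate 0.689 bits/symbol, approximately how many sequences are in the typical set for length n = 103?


log2|A_typical| = nH = 103 * 0.689 = 70.967, so |A_typical| ~ 2^70.967 = 2.308e+21

2.308e+21


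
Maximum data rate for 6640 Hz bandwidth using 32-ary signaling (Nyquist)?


Rate = 2 * B * log2(M) = 2 * 6640 * 5.0 = 66400.0

66400.0 bps


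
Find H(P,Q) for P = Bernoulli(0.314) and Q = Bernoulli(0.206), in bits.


H(P,Q) = -p*log2(q) - (1-p)*log2(1-q). -0.314*log2(0.206) = 0.715695; -0.686*log2(0.794) = 0.228293. H(P,Q) = 0.715695 + 0.228293 = 0.944

0.944 bits


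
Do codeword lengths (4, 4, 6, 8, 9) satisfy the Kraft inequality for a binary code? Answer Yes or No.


Kraft sum = sum(2^(-l_i)) = 0.1465, need <= 1. Result: satisfied (a binary prefix-free code with these lengths exists)

Yes


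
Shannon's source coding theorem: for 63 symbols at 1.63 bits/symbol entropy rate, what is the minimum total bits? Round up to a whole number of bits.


Minimum bits >= n * H = 63 * 1.63 = 102.69, rounded up to a whole number of bits = 103

103 bits


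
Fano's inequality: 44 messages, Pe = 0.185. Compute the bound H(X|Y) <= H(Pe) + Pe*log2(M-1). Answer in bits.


H(Pe) = -Pe*log2(Pe) - (1-Pe)*log2(1-Pe) = -0.185*log2(0.185) - 0.815*log2(0.815) = 0.450365 + 0.240529 = 0.6909. Pe*log2(M-1) = 0.185*log2(43) = 1.003859. Bound = H(Pe) + Pe*log2(M-1) = 0.450365 + 0.240529 + 1.003859 = 1.6948

1.6948 bits


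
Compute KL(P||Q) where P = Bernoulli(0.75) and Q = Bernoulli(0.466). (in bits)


KL = p*log2(p/q) + (1-p)*log2((1-p)/(1-q)) = 0.75*log2(0.75/0.466) + 0.25*log2(0.25/0.534) = 0.2412

0.2412 bits


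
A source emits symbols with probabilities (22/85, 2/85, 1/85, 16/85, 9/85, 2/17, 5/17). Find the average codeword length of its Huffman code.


Huffman construction (repeatedly merge the two least-probable nodes; each merge adds 1 bit to every symbol beneath it): 1/85 + 2/85 = 3/85; 3/85 + 9/85 = 12/85; 2/17 + 12/85 = 22/85; 16/85 + 22/85 = 38/85; 22/85 + 5/17 = 47/85; 38/85 + 47/85 = 1. Resulting codeword lengths (in the order the probabilities were given): (2, 5, 5, 2, 4, 3, 2). L_avg = sum(p_i * l_i) = 22/85*2 + 2/85*5 + 1/85*5 + 16/85*2 + 9/85*4 + 2/17*3 + 5/17*2 = 207/85 = 2.4353

2.4353 bits


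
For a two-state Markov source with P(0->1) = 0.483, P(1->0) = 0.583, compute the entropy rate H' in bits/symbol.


Stationary distribution: pi_0 = p10/(p01+p10) = 0.5469, pi_1 = 0.4531. Entropy rate H' = pi_0*H(p01) + pi_1*H(p10) = 0.5469*0.9992 + 0.4531*0.98 = 0.9905

0.9905 bits/symbol


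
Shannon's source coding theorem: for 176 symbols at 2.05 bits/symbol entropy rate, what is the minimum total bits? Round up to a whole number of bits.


Minimum bits >= n * H = 176 * 2.05 = 360.8, rounded up to a whole number of bits = 361

361 bits


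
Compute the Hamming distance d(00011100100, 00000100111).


Count differing positions: . . . ^ ^ . . . . ^ ^ = 4 differences

4


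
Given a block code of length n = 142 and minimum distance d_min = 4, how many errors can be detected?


Detection capability = d_min - 1 = 4 - 1 = 3

3 errors


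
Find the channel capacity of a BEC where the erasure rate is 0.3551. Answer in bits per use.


C = 1 - epsilon = 1 - 0.3551 = 0.6449

0.6449 bits


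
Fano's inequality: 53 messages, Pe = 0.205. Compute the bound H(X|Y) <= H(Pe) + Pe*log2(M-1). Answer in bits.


H(Pe) = -Pe*log2(Pe) - (1-Pe)*log2(1-Pe) = -0.205*log2(0.205) - 0.795*log2(0.795) = 0.468692 + 0.263124 = 0.7318. Pe*log2(M-1) = 0.205*log2(52) = 1.168590. Bound = H(Pe) + Pe*log2(M-1) = 0.468692 + 0.263124 + 1.168590 = 1.9004

1.9004 bits


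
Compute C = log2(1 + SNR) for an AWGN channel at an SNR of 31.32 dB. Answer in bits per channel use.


SNR_linear = 10^(31.32/10) = 1355.1894; C = log2(1 + SNR_linear) = log2(1 + 1355.1894) = 10.4053

10.4053 bits/channel use


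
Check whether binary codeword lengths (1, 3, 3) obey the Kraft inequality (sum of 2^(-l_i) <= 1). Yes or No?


Kraft sum = sum(2^(-l_i)) = 0.75, need <= 1. Result: satisfied (a binary prefix-free code with these lengths exists)

Yes


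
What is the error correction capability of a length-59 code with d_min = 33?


Correction capability = floor((d-1)/2) = floor((33-1)/2) = 16

16 errors


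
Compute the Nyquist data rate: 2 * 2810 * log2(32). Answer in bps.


Rate = 2 * B * log2(M) = 2 * 2810 * 5.0 = 28100.0

28100.0 bps


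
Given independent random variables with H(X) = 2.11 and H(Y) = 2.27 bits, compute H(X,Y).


For independent variables, H(X,Y) = H(X) + H(Y) = 2.11 + 2.27 = 4.38

4.38 bits


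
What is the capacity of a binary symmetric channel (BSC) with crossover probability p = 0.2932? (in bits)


H(p) = -p*log2(p) - (1-p)*log2(1-p) = -0.2932*log2(0.2932) - 0.7068*log2(0.7068) = 0.518977 + 0.353842 = 0.8728. C = 1 - H(p) = 1 - 0.8728 = 0.1272

0.1272 bits


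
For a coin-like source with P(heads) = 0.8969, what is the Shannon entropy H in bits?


H = -p*log2(p) - (1-p)*log2(1-p). -0.8969*log2(0.8969) = 0.140796; -0.1031*log2(0.1031) = 0.337950. H = 0.140796 + 0.337950 = 0.4787

0.4787 bits


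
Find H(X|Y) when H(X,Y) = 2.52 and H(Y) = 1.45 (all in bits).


H(X|Y) = H(X,Y) - H(Y) = 2.52 - 1.45 = 1.07

1.07 bits


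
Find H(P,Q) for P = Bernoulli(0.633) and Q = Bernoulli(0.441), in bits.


H(P,Q) = -p*log2(q) - (1-p)*log2(1-q). -0.633*log2(0.441) = 0.747668; -0.367*log2(0.559) = 0.307942. H(P,Q) = 0.747668 + 0.307942 = 1.0556

1.0556 bits


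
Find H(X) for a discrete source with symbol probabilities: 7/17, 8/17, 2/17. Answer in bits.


H = -sum(p_i * log2(p_i)). Terms: -(7/17)*log2(7/17) = 0.527103; -(8/17)*log2(8/17) = 0.511747; -(2/17)*log2(2/17) = 0.363231. H = 0.527103 + 0.511747 + 0.363231 = 1.4021

1.4021 bits


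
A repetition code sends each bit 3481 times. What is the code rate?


Rate = k/n = 1/3481

1/3481


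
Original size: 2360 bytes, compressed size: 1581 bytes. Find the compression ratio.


Ratio = original / compressed = 2360 / 1581 = 1.4927

1.4927


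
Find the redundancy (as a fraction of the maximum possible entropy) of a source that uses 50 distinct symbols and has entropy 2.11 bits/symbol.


H_max = log2(K) = log2(50) = 5.6439 bits/symbol. Redundancy = 1 - H/H_max = 1 - 2.11/5.6439 = 1 - 0.3739 = 0.6261

0.6261


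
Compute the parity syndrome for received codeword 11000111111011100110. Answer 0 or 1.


Syndrome = XOR of all bits = 1 XOR 1 XOR 0 XOR 0 XOR 0 XOR 1 XOR 1 XOR 1 XOR 1 XOR 1 XOR 1 XOR 0 XOR 1 XOR 1 XOR 1 XOR 0 XOR 0 XOR 1 XOR 1 XOR 0 = 1

1


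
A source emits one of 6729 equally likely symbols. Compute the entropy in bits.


H = log2(n) = log2(6729) = 12.7162

12.7162 bits


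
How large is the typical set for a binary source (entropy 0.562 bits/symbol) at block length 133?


log2|A_typical| = nH = 133 * 0.562 = 74.746, so |A_typical| ~ 2^74.746 = 3.168e+22

3.168e+22


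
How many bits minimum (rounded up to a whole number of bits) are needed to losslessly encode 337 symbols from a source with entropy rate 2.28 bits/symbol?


Minimum bits >= n * H = 337 * 2.28 = 768.36, rounded up to a whole number of bits = 769

769 bits


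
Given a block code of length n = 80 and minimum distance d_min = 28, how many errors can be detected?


Detection capability = d_min - 1 = 28 - 1 = 27

27 errors


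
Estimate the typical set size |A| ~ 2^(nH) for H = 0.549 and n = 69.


log2|A_typical| = nH = 69 * 0.549 = 37.881, so |A_typical| ~ 2^37.881 = 2.531e+11

2.531e+11


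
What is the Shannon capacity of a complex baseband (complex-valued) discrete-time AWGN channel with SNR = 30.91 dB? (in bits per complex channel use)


SNR_linear = 10^(30.91/10) = 1233.1048; C = log2(1 + SNR_linear) = log2(1 + 1233.1048) = 10.2692

10.2692 bits/channel use


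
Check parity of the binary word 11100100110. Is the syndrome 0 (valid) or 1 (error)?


Syndrome = XOR of all bits = 1 XOR 1 XOR 1 XOR 0 XOR 0 XOR 1 XOR 0 XOR 0 XOR 1 XOR 1 XOR 0 = 0

0


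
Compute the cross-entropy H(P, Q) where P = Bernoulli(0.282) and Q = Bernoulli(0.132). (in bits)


H(P,Q) = -p*log2(q) - (1-p)*log2(1-q). -0.282*log2(0.132) = 0.823832; -0.718*log2(0.868) = 0.146639. H(P,Q) = 0.823832 + 0.146639 = 0.9705

0.9705 bits


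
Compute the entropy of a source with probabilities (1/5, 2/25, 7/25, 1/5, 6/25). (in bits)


H = -sum(p_i * log2(p_i)). Terms: -(1/5)*log2(1/5) = 0.464386; -(2/25)*log2(2/25) = 0.291508; -(7/25)*log2(7/25) = 0.514220; -(1/5)*log2(1/5) = 0.464386; -(6/25)*log2(6/25) = 0.494134. H = 0.464386 + 0.291508 + 0.514220 + 0.464386 + 0.494134 = 2.2286

2.2286 bits


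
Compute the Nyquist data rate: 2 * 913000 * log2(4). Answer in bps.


Rate = 2 * B * log2(M) = 2 * 913000 * 2.0 = 3652000.0

3652000.0 bps


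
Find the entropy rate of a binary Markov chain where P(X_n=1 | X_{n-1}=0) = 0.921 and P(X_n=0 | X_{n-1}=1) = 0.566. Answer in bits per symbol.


Stationary distribution: pi_0 = p10/(p01+p10) = 0.3806, pi_1 = 0.6194. Entropy rate H' = pi_0*H(p01) + pi_1*H(p10) = 0.3806*0.3986 + 0.6194*0.9874 = 0.7633

0.7633 bits/symbol


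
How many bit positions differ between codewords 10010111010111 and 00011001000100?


Count differing positions: ^ . . . ^ ^ ^ . . ^ . . ^ ^ = 7 differences

7


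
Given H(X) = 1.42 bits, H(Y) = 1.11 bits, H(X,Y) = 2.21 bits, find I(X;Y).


I(X;Y) = H(X) + H(Y) - H(X,Y) = 1.42 + 1.11 - 2.21 = 0.32

0.32 bits


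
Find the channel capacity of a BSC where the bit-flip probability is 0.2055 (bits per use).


H(p) = -p*log2(p) - (1-p)*log2(1-p) = -0.2055*log2(0.2055) - 0.7945*log2(0.7945) = 0.469113 + 0.263679 = 0.7328. C = 1 - H(p) = 1 - 0.7328 = 0.2672

0.2672 bits


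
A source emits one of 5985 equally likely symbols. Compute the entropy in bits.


H = log2(n) = log2(5985) = 12.5471

12.5471 bits


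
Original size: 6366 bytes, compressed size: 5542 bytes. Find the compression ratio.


Ratio = original / compressed = 6366 / 5542 = 1.1487

1.1487


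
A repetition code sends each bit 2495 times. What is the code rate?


Rate = k/n = 1/2495

1/2495


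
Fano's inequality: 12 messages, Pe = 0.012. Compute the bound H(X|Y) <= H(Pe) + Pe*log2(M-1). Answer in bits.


H(Pe) = -Pe*log2(Pe) - (1-Pe)*log2(1-Pe) = -0.012*log2(0.012) - 0.988*log2(0.988) = 0.076570 + 0.017208 = 0.0938. Pe*log2(M-1) = 0.012*log2(11) = 0.041513. Bound = H(Pe) + Pe*log2(M-1) = 0.076570 + 0.017208 + 0.041513 = 0.1353

0.1353 bits


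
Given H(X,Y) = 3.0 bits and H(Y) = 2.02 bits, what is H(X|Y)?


H(X|Y) = H(X,Y) - H(Y) = 3.0 - 2.02 = 0.98

0.98 bits


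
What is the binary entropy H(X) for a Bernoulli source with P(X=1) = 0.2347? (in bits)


H = -p*log2(p) - (1-p)*log2(1-p). -0.2347*log2(0.2347) = 0.490784; -0.7653*log2(0.7653) = 0.295331. H = 0.490784 + 0.295331 = 0.7861

0.7861 bits


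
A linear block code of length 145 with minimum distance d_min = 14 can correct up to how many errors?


Correction capability = floor((d-1)/2) = floor((14-1)/2) = 6

6 errors


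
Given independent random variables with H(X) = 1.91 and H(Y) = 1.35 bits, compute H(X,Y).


For independent variables, H(X,Y) = H(X) + H(Y) = 1.91 + 1.35 = 3.26

3.26 bits


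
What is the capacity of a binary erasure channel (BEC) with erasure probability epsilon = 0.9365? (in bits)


C = 1 - epsilon = 1 - 0.9365 = 0.0635

0.0635 bits


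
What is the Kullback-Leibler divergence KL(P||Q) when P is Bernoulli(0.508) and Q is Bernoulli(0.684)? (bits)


KL = p*log2(p/q) + (1-p)*log2((1-p)/(1-q)) = 0.508*log2(0.508/0.684) + 0.492*log2(0.492/0.316) = 0.0962

0.0962 bits


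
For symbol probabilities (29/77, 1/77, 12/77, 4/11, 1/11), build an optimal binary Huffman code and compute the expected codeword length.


Huffman construction (repeatedly merge the two least-probable nodes; each merge adds 1 bit to every symbol beneath it): 1/77 + 1/11 = 8/77; 8/77 + 12/77 = 20/77; 20/77 + 4/11 = 48/77; 29/77 + 48/77 = 1. Resulting codeword lengths (in the order the probabilities were given): (1, 4, 3, 2, 4). L_avg = sum(p_i * l_i) = 29/77*1 + 1/77*4 + 12/77*3 + 4/11*2 + 1/11*4 = 153/77 = 1.987

1.987 bits


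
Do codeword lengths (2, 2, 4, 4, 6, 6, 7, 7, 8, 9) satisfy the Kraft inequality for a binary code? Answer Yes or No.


Kraft sum = sum(2^(-l_i)) = 0.6777, need <= 1. Result: satisfied (a binary prefix-free code with these lengths exists)

Yes


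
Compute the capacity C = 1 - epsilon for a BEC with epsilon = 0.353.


C = 1 - epsilon = 1 - 0.353 = 0.647

0.647 bits


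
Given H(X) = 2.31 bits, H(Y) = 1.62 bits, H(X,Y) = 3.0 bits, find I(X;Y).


I(X;Y) = H(X) + H(Y) - H(X,Y) = 2.31 + 1.62 - 3.0 = 0.93

0.93 bits


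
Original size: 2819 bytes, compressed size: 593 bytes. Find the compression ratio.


Ratio = original / compressed = 2819 / 593 = 4.7538

4.7538


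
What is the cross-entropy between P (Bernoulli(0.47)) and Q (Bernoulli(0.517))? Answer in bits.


H(P,Q) = -p*log2(q) - (1-p)*log2(1-q). -0.47*log2(0.517) = 0.447329; -0.53*log2(0.483) = 0.556450. H(P,Q) = 0.447329 + 0.556450 = 1.0038

1.0038 bits


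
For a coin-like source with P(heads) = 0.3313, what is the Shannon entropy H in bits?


H = -p*log2(p) - (1-p)*log2(1-p). -0.3313*log2(0.3313) = 0.528023; -0.6687*log2(0.6687) = 0.388226. H = 0.528023 + 0.388226 = 0.9162

0.9162 bits


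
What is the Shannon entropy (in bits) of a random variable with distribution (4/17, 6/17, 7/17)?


H = -sum(p_i * log2(p_i)). Terms: -(4/17)*log2(4/17) = 0.491168; -(6/17)*log2(6/17) = 0.530294; -(7/17)*log2(7/17) = 0.527103. H = 0.491168 + 0.530294 + 0.527103 = 1.5486

1.5486 bits


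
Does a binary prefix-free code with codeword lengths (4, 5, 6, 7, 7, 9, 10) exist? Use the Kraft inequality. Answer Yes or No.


Kraft sum = sum(2^(-l_i)) = 0.1279, need <= 1. Result: satisfied (a binary prefix-free code with these lengths exists)

Yes


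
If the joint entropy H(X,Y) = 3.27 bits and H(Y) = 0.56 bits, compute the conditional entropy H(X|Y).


H(X|Y) = H(X,Y) - H(Y) = 3.27 - 0.56 = 2.71

2.71 bits


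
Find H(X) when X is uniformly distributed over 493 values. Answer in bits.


H = log2(n) = log2(493) = 8.9454

8.9454 bits


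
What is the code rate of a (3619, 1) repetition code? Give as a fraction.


Rate = k/n = 1/3619

1/3619


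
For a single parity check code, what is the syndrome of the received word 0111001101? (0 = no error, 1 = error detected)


Syndrome = XOR of all bits = 0 XOR 1 XOR 1 XOR 1 XOR 0 XOR 0 XOR 1 XOR 1 XOR 0 XOR 1 = 0

0


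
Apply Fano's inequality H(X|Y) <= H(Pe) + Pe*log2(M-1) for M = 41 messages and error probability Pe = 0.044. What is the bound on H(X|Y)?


H(Pe) = -Pe*log2(Pe) - (1-Pe)*log2(1-Pe) = -0.044*log2(0.044) - 0.956*log2(0.956) = 0.198280 + 0.062061 = 0.2603. Pe*log2(M-1) = 0.044*log2(40) = 0.234165. Bound = H(Pe) + Pe*log2(M-1) = 0.198280 + 0.062061 + 0.234165 = 0.4945

0.4945 bits


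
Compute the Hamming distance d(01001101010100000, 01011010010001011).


Count differing positions: . . . ^ . ^ ^ ^ . . . ^ . ^ . ^ ^ = 8 differences

8


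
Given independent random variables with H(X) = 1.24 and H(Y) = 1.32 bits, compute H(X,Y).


For independent variables, H(X,Y) = H(X) + H(Y) = 1.24 + 1.32 = 2.56

2.56 bits


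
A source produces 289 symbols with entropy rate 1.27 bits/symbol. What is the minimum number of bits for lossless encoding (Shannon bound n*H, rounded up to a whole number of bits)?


Minimum bits >= n * H = 289 * 1.27 = 367.03, rounded up to a whole number of bits = 368

368 bits


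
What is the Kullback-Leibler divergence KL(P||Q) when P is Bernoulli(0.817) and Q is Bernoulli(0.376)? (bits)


KL = p*log2(p/q) + (1-p)*log2((1-p)/(1-q)) = 0.817*log2(0.817/0.376) + 0.183*log2(0.183/0.624) = 0.5909

0.5909 bits


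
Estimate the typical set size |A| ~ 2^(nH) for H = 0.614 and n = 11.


log2|A_typical| = nH = 11 * 0.614 = 6.754, so |A_typical| ~ 2^6.754 = 1.079e+02

1.079e+02


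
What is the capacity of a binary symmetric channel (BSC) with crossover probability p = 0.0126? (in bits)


H(p) = -p*log2(p) - (1-p)*log2(1-p) = -0.0126*log2(0.0126) - 0.9874*log2(0.9874) = 0.079511 + 0.018063 = 0.0976. C = 1 - H(p) = 1 - 0.0976 = 0.9024

0.9024 bits


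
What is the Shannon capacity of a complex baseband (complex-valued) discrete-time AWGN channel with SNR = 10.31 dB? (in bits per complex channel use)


SNR_linear = 10^(10.31/10) = 10.7399; C = log2(1 + SNR_linear) = log2(1 + 10.7399) = 3.5533

3.5533 bits/channel use


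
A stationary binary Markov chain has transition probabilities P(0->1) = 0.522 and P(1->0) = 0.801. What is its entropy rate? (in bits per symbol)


Stationary distribution: pi_0 = p10/(p01+p10) = 0.6054, pi_1 = 0.3946. Entropy rate H' = pi_0*H(p01) + pi_1*H(p10) = 0.6054*0.9986 + 0.3946*0.7199 = 0.8886

0.8886 bits/symbol


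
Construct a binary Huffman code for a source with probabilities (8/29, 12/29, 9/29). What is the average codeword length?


Huffman construction (repeatedly merge the two least-probable nodes; each merge adds 1 bit to every symbol beneath it): 8/29 + 9/29 = 17/29; 12/29 + 17/29 = 1. Resulting codeword lengths (in the order the probabilities were given): (2, 1, 2). L_avg = sum(p_i * l_i) = 8/29*2 + 12/29*1 + 9/29*2 = 46/29 = 1.5862

1.5862 bits


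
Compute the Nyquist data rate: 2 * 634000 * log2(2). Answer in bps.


Rate = 2 * B * log2(M) = 2 * 634000 * 1.0 = 1268000.0

1268000.0 bps


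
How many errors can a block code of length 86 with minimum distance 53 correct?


Correction capability = floor((d-1)/2) = floor((53-1)/2) = 26

26 errors


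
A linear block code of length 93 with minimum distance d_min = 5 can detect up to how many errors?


Detection capability = d_min - 1 = 5 - 1 = 4

4 errors


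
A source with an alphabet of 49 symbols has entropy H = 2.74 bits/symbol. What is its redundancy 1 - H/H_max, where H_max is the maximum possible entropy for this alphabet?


H_max = log2(K) = log2(49) = 5.6147 bits/symbol. Redundancy = 1 - H/H_max = 1 - 2.74/5.6147 = 1 - 0.488 = 0.512

0.512


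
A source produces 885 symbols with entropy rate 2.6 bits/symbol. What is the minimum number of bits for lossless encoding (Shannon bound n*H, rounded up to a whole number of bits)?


Minimum bits >= n * H = 885 * 2.6 = 2301.0, rounded up to a whole number of bits = 2301

2301 bits


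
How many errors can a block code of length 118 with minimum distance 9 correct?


Correction capability = floor((d-1)/2) = floor((9-1)/2) = 4

4 errors


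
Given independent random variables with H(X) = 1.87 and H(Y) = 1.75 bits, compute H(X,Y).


For independent variables, H(X,Y) = H(X) + H(Y) = 1.87 + 1.75 = 3.62

3.62 bits


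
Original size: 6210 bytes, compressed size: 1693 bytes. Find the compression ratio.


Ratio = original / compressed = 6210 / 1693 = 3.668

3.668


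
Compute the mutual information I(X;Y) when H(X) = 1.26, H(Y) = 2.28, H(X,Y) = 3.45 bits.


I(X;Y) = H(X) + H(Y) - H(X,Y) = 1.26 + 2.28 - 3.45 = 0.09

0.09 bits


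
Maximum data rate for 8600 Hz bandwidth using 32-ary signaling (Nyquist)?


Rate = 2 * B * log2(M) = 2 * 8600 * 5.0 = 86000.0

86000.0 bps


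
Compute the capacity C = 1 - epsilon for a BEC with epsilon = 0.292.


C = 1 - epsilon = 1 - 0.292 = 0.708

0.708 bits


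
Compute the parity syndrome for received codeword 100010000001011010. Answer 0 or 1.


Syndrome = XOR of all bits = 1 XOR 0 XOR 0 XOR 0 XOR 1 XOR 0 XOR 0 XOR 0 XOR 0 XOR 0 XOR 0 XOR 1 XOR 0 XOR 1 XOR 1 XOR 0 XOR 1 XOR 0 = 0

0


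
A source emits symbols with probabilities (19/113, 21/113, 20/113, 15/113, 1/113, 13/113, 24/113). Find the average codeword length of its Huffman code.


Huffman construction (repeatedly merge the two least-probable nodes; each merge adds 1 bit to every symbol beneath it): 1/113 + 13/113 = 14/113; 14/113 + 15/113 = 29/113; 19/113 + 20/113 = 39/113; 21/113 + 24/113 = 45/113; 29/113 + 39/113 = 68/113; 45/113 + 68/113 = 1. Resulting codeword lengths (in the order the probabilities were given): (3, 2, 3, 3, 4, 4, 2). L_avg = sum(p_i * l_i) = 19/113*3 + 21/113*2 + 20/113*3 + 15/113*3 + 1/113*4 + 13/113*4 + 24/113*2 = 308/113 = 2.7257

2.7257 bits


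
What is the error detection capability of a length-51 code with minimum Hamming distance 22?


Detection capability = d_min - 1 = 22 - 1 = 21

21 errors


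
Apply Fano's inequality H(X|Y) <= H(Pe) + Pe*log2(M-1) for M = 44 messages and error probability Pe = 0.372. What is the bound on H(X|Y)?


H(Pe) = -Pe*log2(Pe) - (1-Pe)*log2(1-Pe) = -0.372*log2(0.372) - 0.628*log2(0.628) = 0.530705 + 0.421491 = 0.9522. Pe*log2(M-1) = 0.372*log2(43) = 2.018570. Bound = H(Pe) + Pe*log2(M-1) = 0.530705 + 0.421491 + 2.018570 = 2.9708

2.9708 bits


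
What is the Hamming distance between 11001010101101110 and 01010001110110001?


Count differing positions: ^ . . ^ ^ . ^ ^ . ^ ^ . ^ ^ ^ ^ ^ = 12 differences

12


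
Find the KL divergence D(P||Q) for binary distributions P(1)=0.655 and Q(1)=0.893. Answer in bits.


KL = p*log2(p/q) + (1-p)*log2((1-p)/(1-q)) = 0.655*log2(0.655/0.893) + 0.345*log2(0.345/0.107) = 0.2898

0.2898 bits


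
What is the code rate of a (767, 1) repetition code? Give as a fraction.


Rate = k/n = 1/767

1/767


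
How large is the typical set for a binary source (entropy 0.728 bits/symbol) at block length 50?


log2|A_typical| = nH = 50 * 0.728 = 36.4, so |A_typical| ~ 2^36.4 = 9.068e+10

9.068e+10


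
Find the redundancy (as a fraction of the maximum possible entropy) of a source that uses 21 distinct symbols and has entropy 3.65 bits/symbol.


H_max = log2(K) = log2(21) = 4.3923 bits/symbol. Redundancy = 1 - H/H_max = 1 - 3.65/4.3923 = 1 - 0.831 = 0.169

0.169


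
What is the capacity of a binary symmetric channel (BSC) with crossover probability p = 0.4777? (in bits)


H(p) = -p*log2(p) - (1-p)*log2(1-p) = -0.4777*log2(0.4777) - 0.5223*log2(0.5223) = 0.509144 + 0.489421 = 0.9986. C = 1 - H(p) = 1 - 0.9986 = 0.0014

0.0014 bits


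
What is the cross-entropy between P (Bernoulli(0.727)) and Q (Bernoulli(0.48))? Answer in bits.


H(P,Q) = -p*log2(q) - (1-p)*log2(1-q). -0.727*log2(0.48) = 0.769816; -0.273*log2(0.52) = 0.257553. H(P,Q) = 0.769816 + 0.257553 = 1.0274

1.0274 bits


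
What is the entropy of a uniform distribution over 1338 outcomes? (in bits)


H = log2(n) = log2(1338) = 10.3859

10.3859 bits


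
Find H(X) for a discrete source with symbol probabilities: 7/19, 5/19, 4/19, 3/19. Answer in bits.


H = -sum(p_i * log2(p_i)). Terms: -(7/19)*log2(7/19) = 0.530737; -(5/19)*log2(5/19) = 0.506842; -(4/19)*log2(4/19) = 0.473248; -(3/19)*log2(3/19) = 0.420468. H = 0.530737 + 0.506842 + 0.473248 + 0.420468 = 1.9313

1.9313 bits


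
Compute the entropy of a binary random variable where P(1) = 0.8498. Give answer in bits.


H = -p*log2(p) - (1-p)*log2(1-p). -0.8498*log2(0.8498) = 0.199537; -0.1502*log2(0.1502) = 0.410804. H = 0.199537 + 0.410804 = 0.6103

0.6103 bits


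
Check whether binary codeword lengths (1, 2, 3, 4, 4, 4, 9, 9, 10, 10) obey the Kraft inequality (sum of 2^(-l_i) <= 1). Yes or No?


Kraft sum = sum(2^(-l_i)) = 1.0684, need <= 1. Result: violated (a binary prefix-free code with these lengths cannot exist)

No


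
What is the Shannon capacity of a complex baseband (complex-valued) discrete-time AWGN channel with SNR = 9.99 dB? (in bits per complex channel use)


SNR_linear = 10^(9.99/10) = 9.977; C = log2(1 + SNR_linear) = log2(1 + 9.977) = 3.4564

3.4564 bits/channel use


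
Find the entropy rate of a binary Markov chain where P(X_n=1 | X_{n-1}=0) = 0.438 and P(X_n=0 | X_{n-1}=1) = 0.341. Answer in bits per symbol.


Stationary distribution: pi_0 = p10/(p01+p10) = 0.4377, pi_1 = 0.5623. Entropy rate H' = pi_0*H(p01) + pi_1*H(p10) = 0.4377*0.9889 + 0.5623*0.9258 = 0.9534

0.9534 bits/symbol


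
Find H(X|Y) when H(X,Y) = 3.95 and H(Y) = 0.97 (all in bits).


H(X|Y) = H(X,Y) - H(Y) = 3.95 - 0.97 = 2.98

2.98 bits


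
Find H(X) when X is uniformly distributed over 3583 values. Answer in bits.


H = log2(n) = log2(3583) = 11.807

11.807 bits


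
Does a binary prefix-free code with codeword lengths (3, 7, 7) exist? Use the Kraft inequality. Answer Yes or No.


Kraft sum = sum(2^(-l_i)) = 0.1406, need <= 1. Result: satisfied (a binary prefix-free code with these lengths exists)

Yes


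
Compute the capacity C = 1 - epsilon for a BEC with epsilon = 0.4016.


C = 1 - epsilon = 1 - 0.4016 = 0.5984

0.5984 bits


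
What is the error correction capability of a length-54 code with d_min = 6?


Correction capability = floor((d-1)/2) = floor((6-1)/2) = 2

2 errors
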